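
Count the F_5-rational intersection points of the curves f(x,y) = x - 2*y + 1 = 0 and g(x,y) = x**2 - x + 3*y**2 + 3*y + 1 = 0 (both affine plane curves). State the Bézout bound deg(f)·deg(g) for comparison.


Common zeros: {(3, 2)}; count = 1; Bézout bound = 2.

deg(f) = 1, deg(g) = 2, so Bézout bound = 2.
Scan x ∈ F_5. For each x, list the y ∈ F_5 with f(x, y) ≡ 0 and those with g(x, y) ≡ 0 (mod 5); the common zeros in that column are the intersection.
  x = 0: f ≡ 0 at y ∈ {3}; g ≡ 0 at y ∈ ∅; common: ∅.
  x = 1: f ≡ 0 at y ∈ {1}; g ≡ 0 at y ∈ ∅; common: ∅.
  x = 2: f ≡ 0 at y ∈ {4}; g ≡ 0 at y ∈ ∅; common: ∅.
  x = 3: f ≡ 0 at y ∈ {2}; g ≡ 0 at y ∈ {2}; common: {2}.
  x = 4: f ≡ 0 at y ∈ {0}; g ≡ 0 at y ∈ ∅; common: ∅.
Collecting: common zeros = {(3, 2)}, so the count is 1.
Comparison with the Bézout bound: 1 ≤ 2 = deg(f)·deg(g), as expected for curves with no common component (the affine F_5-count falls short of the bound because intersections may lie at infinity, over extension fields, or carry multiplicity).


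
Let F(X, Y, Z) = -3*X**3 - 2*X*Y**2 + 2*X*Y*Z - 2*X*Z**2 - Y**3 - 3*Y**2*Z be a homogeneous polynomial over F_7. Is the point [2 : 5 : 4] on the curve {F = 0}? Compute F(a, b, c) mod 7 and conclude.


F(2,5,4) ≡ 6 (mod 7); P is NOT on the curve.

Evaluate F(2, 5, 4) term-by-term (mod 7).
  -3*X**3 ↦ -3·8·1·1 = -24
  -2*X*Y**2 ↦ -2·2·25·1 = -100
  2*X*Y*Z ↦ 2·2·5·4 = 80
  -2*X*Z**2 ↦ -2·2·1·16 = -64
  -Y**3 ↦ -1·1·125·1 = -125
  -3*Y**2*Z ↦ -3·1·25·4 = -300
Sum: F(2, 5, 4) = (-24) + (-100) + (80) + (-64) + (-125) + (-300) = -533.
Reducing mod 7: -533 ≡ 6 (mod 7).
Since F(a, b, c) ≡ 6 ≠ 0 (mod 7), P does NOT lie on the curve.


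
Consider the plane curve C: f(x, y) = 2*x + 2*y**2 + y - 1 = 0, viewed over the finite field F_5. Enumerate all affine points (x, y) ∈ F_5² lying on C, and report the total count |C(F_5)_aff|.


Affine F_5-points: {(0, 3), (0, 4), (3, 0), (3, 2), (4, 1)}; count = 5.

For each of the 25 pairs (x, y) ∈ F_5², evaluate f(x, y) mod 5. Record the zeros.
  x = 0: [0↦4, 1↦2, 2↦4, 3↦0, 4↦0]  zeros at y ∈ {3, 4}
  x = 1: [0↦1, 1↦4, 2↦1, 3↦2, 4↦2]  zeros at y ∈ ∅
  x = 2: [0↦3, 1↦1, 2↦3, 3↦4, 4↦4]  zeros at y ∈ ∅
  x = 3: [0↦0, 1↦3, 2↦0, 3↦1, 4↦1]  zeros at y ∈ {0, 2}
  x = 4: [0↦2, 1↦0, 2↦2, 3↦3, 4↦3]  zeros at y ∈ {1}
Collecting zeros: affine points = {(0, 3), (0, 4), (3, 0), (3, 2), (4, 1)}.
Total count |C(F_5)_aff| = 5.


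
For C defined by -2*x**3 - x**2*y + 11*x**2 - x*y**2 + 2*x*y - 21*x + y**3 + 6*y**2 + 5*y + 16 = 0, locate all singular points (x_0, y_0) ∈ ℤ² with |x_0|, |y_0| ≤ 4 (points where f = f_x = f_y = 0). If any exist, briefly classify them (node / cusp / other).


Singular points: {(2, -1)}; classification: cusp.

Compute partial derivatives:
  f_x = -6*x**2 - 2*x*y + 22*x - y**2 + 2*y - 21.
  f_y = -x**2 - 2*x*y + 2*x + 3*y**2 + 12*y + 5.
Scan x_0 ∈ {−4, ..., 4}. For each x_0, f_y(x_0, y) is a polynomial in y; find its integer roots y ∈ {−4, ..., 4}, then test f_x and f at those candidates.
  x = -4: f_y(-4, y) = 3*y**2 + 20*y - 19; no integer root y with |y| ≤ 4.
  x = -3: f_y(-3, y) = 3*y**2 + 18*y - 10; no integer root y with |y| ≤ 4.
  x = -2: f_y(-2, y) = 3*y**2 + 16*y - 3; no integer root y with |y| ≤ 4.
  x = -1: f_y(-1, y) = 3*y**2 + 14*y + 2; no integer root y with |y| ≤ 4.
  x = 0: f_y(0, y) = 3*y**2 + 12*y + 5; no integer root y with |y| ≤ 4.
  x = 1: f_y(1, y) = 3*y**2 + 10*y + 6; no integer root y with |y| ≤ 4.
  x = 2: f_y(2, y) = 3*y**2 + 8*y + 5; vanishes at y ∈ {-1}. (2, -1): f_x = 0, f = 0 — SINGULAR.
  x = 3: f_y(3, y) = 3*y**2 + 6*y + 2; no integer root y with |y| ≤ 4.
  x = 4: f_y(4, y) = 3*y**2 + 4*y - 3; no integer root y with |y| ≤ 4.
Only singular point on the grid: (2, -1).
Classify: substitute x = 2 + u, y = -1 + v and expand: f = -2*u**3 - u**2*v - u*v**2 + v**3 + v**2.
No constant or linear terms (consistent with a singular point). Quadratic part: v**2. Cubic part: -2*u**3 - u**2*v - u*v**2 + v**3.
The quadratic part v**2 is a perfect square, so there is a single (double) tangent line v = 0, i.e. y = -1. Restricting the cubic part to that line (v = 0) leaves -2*u**3 ≠ 0, so f is not divisible by v and the branch is v² ≈ 2*u**3 to lowest order — this is a cusp.
Classification: cusp.


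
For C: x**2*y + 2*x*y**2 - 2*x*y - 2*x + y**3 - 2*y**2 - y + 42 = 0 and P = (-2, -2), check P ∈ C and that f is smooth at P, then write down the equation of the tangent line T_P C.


Tangent line at P: 18*x + 43*y + 122 = 0.

Step 1: f(-2, -2) = 0, so P lies on C.
Step 2: partial derivatives
  f_x(x, y) = 2*x*y + 2*y**2 - 2*y - 2, f_y(x, y) = x**2 + 4*x*y - 2*x + 3*y**2 - 4*y - 1.
  f_x(P) = 18, f_y(P) = 43 (gradient nonzero, so P is smooth).
Step 3: tangent line at P: 18·(x − -2) + 43·(y − -2) = 0.
Expanding: 18*x + 43*y + 122 = 0.


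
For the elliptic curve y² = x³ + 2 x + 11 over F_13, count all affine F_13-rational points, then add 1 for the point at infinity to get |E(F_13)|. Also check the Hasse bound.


Affine points = {(1, 1), (1, 12), (2, 6), (2, 7), (5, 4), (5, 9), (7, 2), (7, 11), (9, 2), (9, 11), (10, 2), (10, 11), (11, 5), (11, 8)}; affine count = 14; |E(F_13)| = 15.

Discriminant check: Δ ∝ 4a³ + 27b² = 4·2³ + 27·11² = 4·8 + 27·121 ≡ 10 (mod 13). Nonzero ⇒ E is nonsingular.
For each x ∈ F_13, compute rhs = x³ + 2·x + 11 mod 13, then count y ∈ F_13 with y² ≡ rhs.
  x = 0: rhs = 11, matching y values: none (0 points).
  x = 1: rhs = 1, matching y values: 1, 12 (2 points).
  x = 2: rhs = 10, matching y values: 6, 7 (2 points).
  x = 3: rhs = 5, matching y values: none (0 points).
  x = 4: rhs = 5, matching y values: none (0 points).
  x = 5: rhs = 3, matching y values: 4, 9 (2 points).
  x = 6: rhs = 5, matching y values: none (0 points).
  x = 7: rhs = 4, matching y values: 2, 11 (2 points).
  x = 8: rhs = 6, matching y values: none (0 points).
  x = 9: rhs = 4, matching y values: 2, 11 (2 points).
  x = 10: rhs = 4, matching y values: 2, 11 (2 points).
  x = 11: rhs = 12, matching y values: 5, 8 (2 points).
  x = 12: rhs = 8, matching y values: none (0 points).
Total affine count: 14.
Full point count |E(F_13)| = 14 + 1 = 15.
Hasse bound: |15 − (13+1)| = |1| = 1 ≤ 2√13 ≈ 7.2111 ✓.


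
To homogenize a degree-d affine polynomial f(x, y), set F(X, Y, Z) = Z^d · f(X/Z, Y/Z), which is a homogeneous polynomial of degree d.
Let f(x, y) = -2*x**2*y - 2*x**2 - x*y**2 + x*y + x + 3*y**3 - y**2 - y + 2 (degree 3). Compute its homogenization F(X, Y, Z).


F(X, Y, Z) = -2*X**2*Y - 2*X**2*Z - X*Y**2 + X*Y*Z + X*Z**2 + 3*Y**3 - Y**2*Z - Y*Z**2 + 2*Z**3

deg(f) = 3.
Substitute x = X/Z, y = Y/Z into f, then multiply by Z^3.
  monomial -2·x^2·y^1 ↦ -2·X^2·Y^1·Z^0.
  monomial -2·x^2·y^0 ↦ -2·X^2·Y^0·Z^1.
  monomial -1·x^1·y^2 ↦ -1·X^1·Y^2·Z^0.
  monomial 1·x^1·y^1 ↦ 1·X^1·Y^1·Z^1.
  monomial 1·x^1·y^0 ↦ 1·X^1·Y^0·Z^2.
  monomial 3·x^0·y^3 ↦ 3·X^0·Y^3·Z^0.
  monomial -1·x^0·y^2 ↦ -1·X^0·Y^2·Z^1.
  monomial -1·x^0·y^1 ↦ -1·X^0·Y^1·Z^2.
  monomial 2·x^0·y^0 ↦ 2·X^0·Y^0·Z^3.
Collecting: F(X, Y, Z) = -2*X**2*Y - 2*X**2*Z - X*Y**2 + X*Y*Z + X*Z**2 + 3*Y**3 - Y**2*Z - Y*Z**2 + 2*Z**3.


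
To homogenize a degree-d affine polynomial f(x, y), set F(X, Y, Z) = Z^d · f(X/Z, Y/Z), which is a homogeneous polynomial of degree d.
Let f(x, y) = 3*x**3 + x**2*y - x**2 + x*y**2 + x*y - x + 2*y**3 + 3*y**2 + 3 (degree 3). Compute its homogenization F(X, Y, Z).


F(X, Y, Z) = 3*X**3 + X**2*Y - X**2*Z + X*Y**2 + X*Y*Z - X*Z**2 + 2*Y**3 + 3*Y**2*Z + 3*Z**3

deg(f) = 3.
Substitute x = X/Z, y = Y/Z into f, then multiply by Z^3.
  monomial 3·x^3·y^0 ↦ 3·X^3·Y^0·Z^0.
  monomial 1·x^2·y^1 ↦ 1·X^2·Y^1·Z^0.
  monomial -1·x^2·y^0 ↦ -1·X^2·Y^0·Z^1.
  monomial 1·x^1·y^2 ↦ 1·X^1·Y^2·Z^0.
  monomial 1·x^1·y^1 ↦ 1·X^1·Y^1·Z^1.
  monomial -1·x^1·y^0 ↦ -1·X^1·Y^0·Z^2.
  monomial 2·x^0·y^3 ↦ 2·X^0·Y^3·Z^0.
  monomial 3·x^0·y^2 ↦ 3·X^0·Y^2·Z^1.
  monomial 3·x^0·y^0 ↦ 3·X^0·Y^0·Z^3.
Collecting: F(X, Y, Z) = 3*X**3 + X**2*Y - X**2*Z + X*Y**2 + X*Y*Z - X*Z**2 + 2*Y**3 + 3*Y**2*Z + 3*Z**3.


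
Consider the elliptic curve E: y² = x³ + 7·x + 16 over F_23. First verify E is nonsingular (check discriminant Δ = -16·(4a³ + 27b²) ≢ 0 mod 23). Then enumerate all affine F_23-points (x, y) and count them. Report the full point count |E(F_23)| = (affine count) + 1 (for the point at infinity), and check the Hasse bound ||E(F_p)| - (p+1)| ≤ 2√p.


Affine points = {(0, 4), (0, 19), (1, 1), (1, 22), (3, 8), (3, 15), (4, 4), (4, 19), (8, 3), (8, 20), (9, 7), (9, 16), (13, 2), (13, 21), (14, 11), (14, 12), (15, 0), (19, 4), (19, 19), (22, 10), (22, 13)}; affine count = 21; |E(F_23)| = 22.

Discriminant check: Δ ∝ 4a³ + 27b² = 4·7³ + 27·16² = 4·343 + 27·256 ≡ 4 (mod 23). Nonzero ⇒ E is nonsingular.
For each x ∈ F_23, compute rhs = x³ + 7·x + 16 mod 23, then count y ∈ F_23 with y² ≡ rhs.
  x = 0: rhs = 16, matching y values: 4, 19 (2 points).
  x = 1: rhs = 1, matching y values: 1, 22 (2 points).
  x = 2: rhs = 15, matching y values: none (0 points).
  x = 3: rhs = 18, matching y values: 8, 15 (2 points).
  x = 4: rhs = 16, matching y values: 4, 19 (2 points).
  x = 5: rhs = 15, matching y values: none (0 points).
  x = 6: rhs = 21, matching y values: none (0 points).
  x = 7: rhs = 17, matching y values: none (0 points).
  x = 8: rhs = 9, matching y values: 3, 20 (2 points).
  x = 9: rhs = 3, matching y values: 7, 16 (2 points).
  x = 10: rhs = 5, matching y values: none (0 points).
  x = 11: rhs = 21, matching y values: none (0 points).
  x = 12: rhs = 11, matching y values: none (0 points).
  x = 13: rhs = 4, matching y values: 2, 21 (2 points).
  x = 14: rhs = 6, matching y values: 11, 12 (2 points).
  x = 15: rhs = 0, matching y values: 0 (1 points).
  x = 16: rhs = 15, matching y values: none (0 points).
  x = 17: rhs = 11, matching y values: none (0 points).
  x = 18: rhs = 17, matching y values: none (0 points).
  x = 19: rhs = 16, matching y values: 4, 19 (2 points).
  x = 20: rhs = 14, matching y values: none (0 points).
  x = 21: rhs = 17, matching y values: none (0 points).
  x = 22: rhs = 8, matching y values: 10, 13 (2 points).
Total affine count: 21.
Full point count |E(F_23)| = 21 + 1 = 22.
Hasse bound: |22 − (23+1)| = |-2| = 2 ≤ 2√23 ≈ 9.5917 ✓.


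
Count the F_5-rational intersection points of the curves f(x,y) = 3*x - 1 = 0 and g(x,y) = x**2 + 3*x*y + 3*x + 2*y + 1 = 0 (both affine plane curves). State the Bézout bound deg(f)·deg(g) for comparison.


Common zeros: {(2, 3)}; count = 1; Bézout bound = 2.

deg(f) = 1, deg(g) = 2, so Bézout bound = 2.
Scan x ∈ F_5. For each x, list the y ∈ F_5 with f(x, y) ≡ 0 and those with g(x, y) ≡ 0 (mod 5); the common zeros in that column are the intersection.
  x = 0: f ≡ 0 at y ∈ ∅; g ≡ 0 at y ∈ {2}; common: ∅.
  x = 1: f ≡ 0 at y ∈ ∅; g ≡ 0 at y ∈ {0, 1, 2, 3, 4}; common: ∅.
  x = 2: f ≡ 0 at y ∈ {0, 1, 2, 3, 4}; g ≡ 0 at y ∈ {3}; common: {3}.
  x = 3: f ≡ 0 at y ∈ ∅; g ≡ 0 at y ∈ {1}; common: ∅.
  x = 4: f ≡ 0 at y ∈ ∅; g ≡ 0 at y ∈ {4}; common: ∅.
Collecting: common zeros = {(2, 3)}, so the count is 1.
Comparison with the Bézout bound: 1 ≤ 2 = deg(f)·deg(g), as expected for curves with no common component (the affine F_5-count falls short of the bound because intersections may lie at infinity, over extension fields, or carry multiplicity).


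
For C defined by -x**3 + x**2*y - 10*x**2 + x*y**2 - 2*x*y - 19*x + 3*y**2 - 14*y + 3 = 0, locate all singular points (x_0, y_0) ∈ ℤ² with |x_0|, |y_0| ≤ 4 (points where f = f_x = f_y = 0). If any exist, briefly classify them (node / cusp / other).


Singular points: {(-2, 3)}; classification: node.

Compute partial derivatives:
  f_x = -3*x**2 + 2*x*y - 20*x + y**2 - 2*y - 19.
  f_y = x**2 + 2*x*y - 2*x + 6*y - 14.
Scan x_0 ∈ {−4, ..., 4}. For each x_0, f_y(x_0, y) is a polynomial in y; find its integer roots y ∈ {−4, ..., 4}, then test f_x and f at those candidates.
  x = -4: f_y(-4, y) = 10 - 2*y; no integer root y with |y| ≤ 4.
  x = -3: f_y(-3, y) = 1; no integer root y with |y| ≤ 4.
  x = -2: f_y(-2, y) = 2*y - 6; vanishes at y ∈ {3}. (-2, 3): f_x = 0, f = 0 — SINGULAR.
  x = -1: f_y(-1, y) = 4*y - 11; no integer root y with |y| ≤ 4.
  x = 0: f_y(0, y) = 6*y - 14; no integer root y with |y| ≤ 4.
  x = 1: f_y(1, y) = 8*y - 15; no integer root y with |y| ≤ 4.
  x = 2: f_y(2, y) = 10*y - 14; no integer root y with |y| ≤ 4.
  x = 3: f_y(3, y) = 12*y - 11; no integer root y with |y| ≤ 4.
  x = 4: f_y(4, y) = 14*y - 6; no integer root y with |y| ≤ 4.
Only singular point on the grid: (-2, 3).
Classify: substitute x = -2 + u, y = 3 + v and expand: f = -u**3 + u**2*v - u**2 + u*v**2 + v**2.
No constant or linear terms (consistent with a singular point). Quadratic part: -u**2 + v**2. Cubic part: -u**3 + u**2*v + u*v**2.
The quadratic part v**2 - u**2 = (v − u)(v + u) splits into two distinct linear factors, so there are two distinct tangent lines y − 3 = ±(x − -2) — this is a node (ordinary double point).
Classification: node.


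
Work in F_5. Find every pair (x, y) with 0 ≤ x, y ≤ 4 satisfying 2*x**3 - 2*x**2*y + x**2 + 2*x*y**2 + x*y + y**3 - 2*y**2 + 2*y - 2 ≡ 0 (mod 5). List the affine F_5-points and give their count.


Affine F_5-points: {(3, 3), (4, 3)}; count = 2.

For each of the 25 pairs (x, y) ∈ F_5², evaluate f(x, y) mod 5. Record the zeros.
  x = 0: [0↦3, 1↦4, 2↦2, 3↦3, 4↦3]  zeros at y ∈ ∅
  x = 1: [0↦1, 1↦3, 2↦1, 3↦1, 4↦4]  zeros at y ∈ ∅
  x = 2: [0↦3, 1↦2, 2↦1, 3↦1, 4↦3]  zeros at y ∈ ∅
  x = 3: [0↦1, 1↦3, 2↦4, 3↦0, 4↦2]  zeros at y ∈ {3}
  x = 4: [0↦2, 1↦3, 2↦2, 3↦0, 4↦3]  zeros at y ∈ {3}
Collecting zeros: affine points = {(3, 3), (4, 3)}.
Total count |C(F_5)_aff| = 2.


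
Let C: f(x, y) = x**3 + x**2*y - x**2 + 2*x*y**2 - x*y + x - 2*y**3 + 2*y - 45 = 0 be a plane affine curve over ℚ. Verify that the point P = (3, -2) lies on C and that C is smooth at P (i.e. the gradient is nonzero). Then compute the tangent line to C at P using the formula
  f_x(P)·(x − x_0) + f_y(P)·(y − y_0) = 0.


Tangent line at P: 20*x - 40*y - 140 = 0.

Step 1: f(3, -2) = 0, so P lies on C.
Step 2: partial derivatives
  f_x(x, y) = 3*x**2 + 2*x*y - 2*x + 2*y**2 - y + 1, f_y(x, y) = x**2 + 4*x*y - x - 6*y**2 + 2.
  f_x(P) = 20, f_y(P) = -40 (gradient nonzero, so P is smooth).
Step 3: tangent line at P: 20·(x − 3) + -40·(y − -2) = 0.
Expanding: 20*x - 40*y - 140 = 0.


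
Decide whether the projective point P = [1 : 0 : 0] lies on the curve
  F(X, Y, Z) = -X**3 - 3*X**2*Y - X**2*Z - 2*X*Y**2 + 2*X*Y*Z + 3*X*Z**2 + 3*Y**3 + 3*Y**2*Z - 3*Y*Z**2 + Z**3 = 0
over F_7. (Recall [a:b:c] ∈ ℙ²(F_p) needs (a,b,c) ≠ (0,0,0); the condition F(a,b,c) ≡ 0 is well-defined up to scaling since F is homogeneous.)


F(1,0,0) ≡ 6 (mod 7); P is NOT on the curve.

Evaluate F(1, 0, 0) term-by-term (mod 7).
  -X**3 ↦ -1·1·1·1 = -1
  -3*X**2*Y ↦ -3·1·0·1 = 0
  -X**2*Z ↦ -1·1·1·0 = 0
  -2*X*Y**2 ↦ -2·1·0·1 = 0
  2*X*Y*Z ↦ 2·1·0·0 = 0
  3*X*Z**2 ↦ 3·1·1·0 = 0
  3*Y**3 ↦ 3·1·0·1 = 0
  3*Y**2*Z ↦ 3·1·0·0 = 0
  -3*Y*Z**2 ↦ -3·1·0·0 = 0
  Z**3 ↦ 1·1·1·0 = 0
Sum: F(1, 0, 0) = (-1) + (0) + (0) + (0) + (0) + (0) + (0) + (0) + (0) + (0) = -1.
Reducing mod 7: -1 ≡ 6 (mod 7).
Since F(a, b, c) ≡ 6 ≠ 0 (mod 7), P does NOT lie on the curve.


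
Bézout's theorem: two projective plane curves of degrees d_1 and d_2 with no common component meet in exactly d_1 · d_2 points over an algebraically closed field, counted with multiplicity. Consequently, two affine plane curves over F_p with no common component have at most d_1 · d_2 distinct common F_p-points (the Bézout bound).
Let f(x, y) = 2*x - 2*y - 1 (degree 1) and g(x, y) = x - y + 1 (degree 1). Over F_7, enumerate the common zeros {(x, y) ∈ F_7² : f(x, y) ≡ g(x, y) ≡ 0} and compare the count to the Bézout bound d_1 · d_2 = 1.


Common zeros: ∅; count = 0; Bézout bound = 1.

deg(f) = 1, deg(g) = 1, so Bézout bound = 1.
Scan x ∈ F_7. For each x, list the y ∈ F_7 with f(x, y) ≡ 0 and those with g(x, y) ≡ 0 (mod 7); the common zeros in that column are the intersection.
  x = 0: f ≡ 0 at y ∈ {3}; g ≡ 0 at y ∈ {1}; common: ∅.
  x = 1: f ≡ 0 at y ∈ {4}; g ≡ 0 at y ∈ {2}; common: ∅.
  x = 2: f ≡ 0 at y ∈ {5}; g ≡ 0 at y ∈ {3}; common: ∅.
  x = 3: f ≡ 0 at y ∈ {6}; g ≡ 0 at y ∈ {4}; common: ∅.
  x = 4: f ≡ 0 at y ∈ {0}; g ≡ 0 at y ∈ {5}; common: ∅.
  x = 5: f ≡ 0 at y ∈ {1}; g ≡ 0 at y ∈ {6}; common: ∅.
  x = 6: f ≡ 0 at y ∈ {2}; g ≡ 0 at y ∈ {0}; common: ∅.
Collecting: common zeros = ∅, so the count is 0.
Comparison with the Bézout bound: 0 ≤ 1 = deg(f)·deg(g), as expected for curves with no common component (the affine F_7-count falls short of the bound because intersections may lie at infinity, over extension fields, or carry multiplicity).


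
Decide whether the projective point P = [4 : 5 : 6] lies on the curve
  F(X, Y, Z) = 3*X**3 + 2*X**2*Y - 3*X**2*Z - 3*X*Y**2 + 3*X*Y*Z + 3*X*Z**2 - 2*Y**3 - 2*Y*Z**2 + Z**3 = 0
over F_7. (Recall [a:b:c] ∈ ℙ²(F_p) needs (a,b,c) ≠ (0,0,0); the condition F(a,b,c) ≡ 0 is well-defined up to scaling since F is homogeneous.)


F(4,5,6) ≡ 1 (mod 7); P is NOT on the curve.

Evaluate F(4, 5, 6) term-by-term (mod 7).
  3*X**3 ↦ 3·64·1·1 = 192
  2*X**2*Y ↦ 2·16·5·1 = 160
  -3*X**2*Z ↦ -3·16·1·6 = -288
  -3*X*Y**2 ↦ -3·4·25·1 = -300
  3*X*Y*Z ↦ 3·4·5·6 = 360
  3*X*Z**2 ↦ 3·4·1·36 = 432
  -2*Y**3 ↦ -2·1·125·1 = -250
  -2*Y*Z**2 ↦ -2·1·5·36 = -360
  Z**3 ↦ 1·1·1·216 = 216
Sum: F(4, 5, 6) = (192) + (160) + (-288) + (-300) + (360) + (432) + (-250) + (-360) + (216) = 162.
Reducing mod 7: 162 ≡ 1 (mod 7).
Since F(a, b, c) ≡ 1 ≠ 0 (mod 7), P does NOT lie on the curve.


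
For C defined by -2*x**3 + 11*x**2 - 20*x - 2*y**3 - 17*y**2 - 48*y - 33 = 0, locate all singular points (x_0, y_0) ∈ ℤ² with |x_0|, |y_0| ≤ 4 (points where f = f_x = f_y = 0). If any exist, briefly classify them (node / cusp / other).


Singular points: {(2, -3)}; classification: node.

Compute partial derivatives:
  f_x = -6*x**2 + 22*x - 20.
  f_y = -6*y**2 - 34*y - 48.
Scan x_0 ∈ {−4, ..., 4}. For each x_0, f_y(x_0, y) is a polynomial in y; find its integer roots y ∈ {−4, ..., 4}, then test f_x and f at those candidates.
  x = -4: f_y(-4, y) = -6*y**2 - 34*y - 48; vanishes at y ∈ {-3}. (-4, -3): f_x = -204 ≠ 0.
  x = -3: f_y(-3, y) = -6*y**2 - 34*y - 48; vanishes at y ∈ {-3}. (-3, -3): f_x = -140 ≠ 0.
  x = -2: f_y(-2, y) = -6*y**2 - 34*y - 48; vanishes at y ∈ {-3}. (-2, -3): f_x = -88 ≠ 0.
  x = -1: f_y(-1, y) = -6*y**2 - 34*y - 48; vanishes at y ∈ {-3}. (-1, -3): f_x = -48 ≠ 0.
  x = 0: f_y(0, y) = -6*y**2 - 34*y - 48; vanishes at y ∈ {-3}. (0, -3): f_x = -20 ≠ 0.
  x = 1: f_y(1, y) = -6*y**2 - 34*y - 48; vanishes at y ∈ {-3}. (1, -3): f_x = -4 ≠ 0.
  x = 2: f_y(2, y) = -6*y**2 - 34*y - 48; vanishes at y ∈ {-3}. (2, -3): f_x = 0, f = 0 — SINGULAR.
  x = 3: f_y(3, y) = -6*y**2 - 34*y - 48; vanishes at y ∈ {-3}. (3, -3): f_x = -8 ≠ 0.
  x = 4: f_y(4, y) = -6*y**2 - 34*y - 48; vanishes at y ∈ {-3}. (4, -3): f_x = -28 ≠ 0.
Only singular point on the grid: (2, -3).
Classify: substitute x = 2 + u, y = -3 + v and expand: f = -2*u**3 - u**2 - 2*v**3 + v**2.
No constant or linear terms (consistent with a singular point). Quadratic part: -u**2 + v**2. Cubic part: -2*u**3 - 2*v**3.
The quadratic part v**2 - u**2 = (v − u)(v + u) splits into two distinct linear factors, so there are two distinct tangent lines y − -3 = ±(x − 2) — this is a node (ordinary double point).
Classification: node.


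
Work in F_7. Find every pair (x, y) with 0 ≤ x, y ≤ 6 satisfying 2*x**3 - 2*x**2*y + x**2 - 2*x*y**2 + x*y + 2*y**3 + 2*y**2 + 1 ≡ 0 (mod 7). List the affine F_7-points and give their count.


Affine F_7-points: {(0, 4), (0, 5), (2, 0), (4, 5), (6, 0)}; count = 5.

For each of the 49 pairs (x, y) ∈ F_7², evaluate f(x, y) mod 7. Record the zeros.
  x = 0: [0↦1, 1↦5, 2↦4, 3↦3, 4↦0, 5↦0, 6↦1]  zeros at y ∈ {4, 5}
  x = 1: [0↦4, 1↦5, 2↦4, 3↦6, 4↦2, 5↦4, 6↦3]  zeros at y ∈ ∅
  x = 2: [0↦0, 1↦1, 2↦3, 3↦4, 4↦2, 5↦2, 6↦2]  zeros at y ∈ {0}
  x = 3: [0↦1, 1↦5, 2↦6, 3↦2, 4↦5, 5↦6, 6↦3]  zeros at y ∈ ∅
  x = 4: [0↦5, 1↦1, 2↦4, 3↦5, 4↦2, 5↦0, 6↦4]  zeros at y ∈ {5}
  x = 5: [0↦3, 1↦1, 2↦2, 3↦4, 4↦5, 5↦3, 6↦3]  zeros at y ∈ ∅
  x = 6: [0↦0, 1↦3, 2↦5, 3↦4, 4↦5, 5↦6, 6↦5]  zeros at y ∈ {0}
Collecting zeros: affine points = {(0, 4), (0, 5), (2, 0), (4, 5), (6, 0)}.
Total count |C(F_7)_aff| = 5.


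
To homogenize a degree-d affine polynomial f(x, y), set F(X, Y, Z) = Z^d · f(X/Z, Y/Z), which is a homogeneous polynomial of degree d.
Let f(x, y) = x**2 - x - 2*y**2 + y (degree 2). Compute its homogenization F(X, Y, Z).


F(X, Y, Z) = X**2 - X*Z - 2*Y**2 + Y*Z

deg(f) = 2.
Substitute x = X/Z, y = Y/Z into f, then multiply by Z^2.
  monomial 1·x^2·y^0 ↦ 1·X^2·Y^0·Z^0.
  monomial -1·x^1·y^0 ↦ -1·X^1·Y^0·Z^1.
  monomial -2·x^0·y^2 ↦ -2·X^0·Y^2·Z^0.
  monomial 1·x^0·y^1 ↦ 1·X^0·Y^1·Z^1.
Collecting: F(X, Y, Z) = X**2 - X*Z - 2*Y**2 + Y*Z.


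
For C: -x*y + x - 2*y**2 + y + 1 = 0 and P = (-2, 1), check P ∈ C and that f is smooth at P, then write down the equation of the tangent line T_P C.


Tangent line at P: 1 - y = 0.

Step 1: f(-2, 1) = 0, so P lies on C.
Step 2: partial derivatives
  f_x(x, y) = 1 - y, f_y(x, y) = -x - 4*y + 1.
  f_x(P) = 0, f_y(P) = -1 (gradient nonzero, so P is smooth).
Step 3: tangent line at P: 0·(x − -2) + -1·(y − 1) = 0.
Expanding: 1 - y = 0.


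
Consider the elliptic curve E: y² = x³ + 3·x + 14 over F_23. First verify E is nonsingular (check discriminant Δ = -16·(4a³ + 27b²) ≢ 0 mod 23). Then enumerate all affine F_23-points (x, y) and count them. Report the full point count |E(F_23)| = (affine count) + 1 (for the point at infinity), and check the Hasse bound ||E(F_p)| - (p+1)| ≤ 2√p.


Affine points = {(1, 8), (1, 15), (3, 2), (3, 21), (5, 4), (5, 19), (6, 8), (6, 15), (10, 3), (10, 20), (16, 8), (16, 15), (18, 9), (18, 14), (20, 1), (20, 22), (21, 0)}; affine count = 17; |E(F_23)| = 18.

Discriminant check: Δ ∝ 4a³ + 27b² = 4·3³ + 27·14² = 4·27 + 27·196 ≡ 18 (mod 23). Nonzero ⇒ E is nonsingular.
For each x ∈ F_23, compute rhs = x³ + 3·x + 14 mod 23, then count y ∈ F_23 with y² ≡ rhs.
  x = 0: rhs = 14, matching y values: none (0 points).
  x = 1: rhs = 18, matching y values: 8, 15 (2 points).
  x = 2: rhs = 5, matching y values: none (0 points).
  x = 3: rhs = 4, matching y values: 2, 21 (2 points).
  x = 4: rhs = 21, matching y values: none (0 points).
  x = 5: rhs = 16, matching y values: 4, 19 (2 points).
  x = 6: rhs = 18, matching y values: 8, 15 (2 points).
  x = 7: rhs = 10, matching y values: none (0 points).
  x = 8: rhs = 21, matching y values: none (0 points).
  x = 9: rhs = 11, matching y values: none (0 points).
  x = 10: rhs = 9, matching y values: 3, 20 (2 points).
  x = 11: rhs = 21, matching y values: none (0 points).
  x = 12: rhs = 7, matching y values: none (0 points).
  x = 13: rhs = 19, matching y values: none (0 points).
  x = 14: rhs = 17, matching y values: none (0 points).
  x = 15: rhs = 7, matching y values: none (0 points).
  x = 16: rhs = 18, matching y values: 8, 15 (2 points).
  x = 17: rhs = 10, matching y values: none (0 points).
  x = 18: rhs = 12, matching y values: 9, 14 (2 points).
  x = 19: rhs = 7, matching y values: none (0 points).
  x = 20: rhs = 1, matching y values: 1, 22 (2 points).
  x = 21: rhs = 0, matching y values: 0 (1 points).
  x = 22: rhs = 10, matching y values: none (0 points).
Total affine count: 17.
Full point count |E(F_23)| = 17 + 1 = 18.
Hasse bound: |18 − (23+1)| = |-6| = 6 ≤ 2√23 ≈ 9.5917 ✓.


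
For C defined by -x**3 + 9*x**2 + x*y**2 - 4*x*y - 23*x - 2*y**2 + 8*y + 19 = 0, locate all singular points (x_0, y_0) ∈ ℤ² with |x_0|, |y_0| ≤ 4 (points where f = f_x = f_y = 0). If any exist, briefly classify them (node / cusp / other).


Singular points: {(3, 2)}; classification: cusp.

Compute partial derivatives:
  f_x = -3*x**2 + 18*x + y**2 - 4*y - 23.
  f_y = 2*x*y - 4*x - 4*y + 8.
Scan x_0 ∈ {−4, ..., 4}. For each x_0, f_y(x_0, y) is a polynomial in y; find its integer roots y ∈ {−4, ..., 4}, then test f_x and f at those candidates.
  x = -4: f_y(-4, y) = 24 - 12*y; vanishes at y ∈ {2}. (-4, 2): f_x = -147 ≠ 0.
  x = -3: f_y(-3, y) = 20 - 10*y; vanishes at y ∈ {2}. (-3, 2): f_x = -108 ≠ 0.
  x = -2: f_y(-2, y) = 16 - 8*y; vanishes at y ∈ {2}. (-2, 2): f_x = -75 ≠ 0.
  x = -1: f_y(-1, y) = 12 - 6*y; vanishes at y ∈ {2}. (-1, 2): f_x = -48 ≠ 0.
  x = 0: f_y(0, y) = 8 - 4*y; vanishes at y ∈ {2}. (0, 2): f_x = -27 ≠ 0.
  x = 1: f_y(1, y) = 4 - 2*y; vanishes at y ∈ {2}. (1, 2): f_x = -12 ≠ 0.
  x = 2: f_y(2, y) = 0; vanishes at y ∈ {-4, -3, -2, -1, 0, 1, 2, 3, 4}. (2, -4): f_x = 33 ≠ 0; (2, -3): f_x = 22 ≠ 0; (2, -2): f_x = 13 ≠ 0; (2, -1): f_x = 6 ≠ 0; (2, 0): f_x = 1 ≠ 0; (2, 1): f_x = -2 ≠ 0; (2, 2): f_x = -3 ≠ 0; (2, 3): f_x = -2 ≠ 0; (2, 4): f_x = 1 ≠ 0.
  x = 3: f_y(3, y) = 2*y - 4; vanishes at y ∈ {2}. (3, 2): f_x = 0, f = 0 — SINGULAR.
  x = 4: f_y(4, y) = 4*y - 8; vanishes at y ∈ {2}. (4, 2): f_x = -3 ≠ 0.
Only singular point on the grid: (3, 2).
Classify: substitute x = 3 + u, y = 2 + v and expand: f = -u**3 + u*v**2 + v**2.
No constant or linear terms (consistent with a singular point). Quadratic part: v**2. Cubic part: -u**3 + u*v**2.
The quadratic part v**2 is a perfect square, so there is a single (double) tangent line v = 0, i.e. y = 2. Restricting the cubic part to that line (v = 0) leaves -u**3 ≠ 0, so f is not divisible by v and the branch is v² ≈ u**3 to lowest order — this is a cusp.
Classification: cusp.


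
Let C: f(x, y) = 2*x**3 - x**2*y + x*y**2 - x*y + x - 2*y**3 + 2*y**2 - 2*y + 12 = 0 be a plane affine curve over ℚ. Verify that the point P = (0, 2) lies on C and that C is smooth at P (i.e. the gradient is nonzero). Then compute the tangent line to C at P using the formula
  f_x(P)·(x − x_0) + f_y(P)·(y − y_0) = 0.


Tangent line at P: 3*x - 18*y + 36 = 0.

Step 1: f(0, 2) = 0, so P lies on C.
Step 2: partial derivatives
  f_x(x, y) = 6*x**2 - 2*x*y + y**2 - y + 1, f_y(x, y) = -x**2 + 2*x*y - x - 6*y**2 + 4*y - 2.
  f_x(P) = 3, f_y(P) = -18 (gradient nonzero, so P is smooth).
Step 3: tangent line at P: 3·(x − 0) + -18·(y − 2) = 0.
Expanding: 3*x - 18*y + 36 = 0.


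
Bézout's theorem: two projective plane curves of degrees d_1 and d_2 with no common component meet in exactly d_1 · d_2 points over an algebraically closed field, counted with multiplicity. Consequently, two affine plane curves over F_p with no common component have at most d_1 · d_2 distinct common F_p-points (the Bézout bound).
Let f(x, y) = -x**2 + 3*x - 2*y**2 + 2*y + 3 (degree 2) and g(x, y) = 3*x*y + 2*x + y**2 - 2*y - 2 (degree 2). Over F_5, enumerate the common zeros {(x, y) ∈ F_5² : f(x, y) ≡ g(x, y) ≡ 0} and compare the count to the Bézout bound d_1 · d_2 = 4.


Common zeros: {(1, 0), (4, 2)}; count = 2; Bézout bound = 4.

deg(f) = 2, deg(g) = 2, so Bézout bound = 4.
Scan x ∈ F_5. For each x, list the y ∈ F_5 with f(x, y) ≡ 0 and those with g(x, y) ≡ 0 (mod 5); the common zeros in that column are the intersection.
  x = 0: f ≡ 0 at y ∈ ∅; g ≡ 0 at y ∈ ∅; common: ∅.
  x = 1: f ≡ 0 at y ∈ {0, 1}; g ≡ 0 at y ∈ {0, 4}; common: {0}.
  x = 2: f ≡ 0 at y ∈ {0, 1}; g ≡ 0 at y ∈ ∅; common: ∅.
  x = 3: f ≡ 0 at y ∈ ∅; g ≡ 0 at y ∈ ∅; common: ∅.
  x = 4: f ≡ 0 at y ∈ {2, 4}; g ≡ 0 at y ∈ {2, 3}; common: {2}.
Collecting: common zeros = {(1, 0), (4, 2)}, so the count is 2.
Comparison with the Bézout bound: 2 ≤ 4 = deg(f)·deg(g), as expected for curves with no common component (the affine F_5-count falls short of the bound because intersections may lie at infinity, over extension fields, or carry multiplicity).


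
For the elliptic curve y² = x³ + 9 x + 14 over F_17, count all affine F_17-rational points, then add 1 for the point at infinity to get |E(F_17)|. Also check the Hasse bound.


Affine points = {(3, 0), (9, 5), (9, 12), (10, 4), (10, 13), (11, 4), (11, 13), (13, 4), (13, 13), (16, 2), (16, 15)}; affine count = 11; |E(F_17)| = 12.

Discriminant check: Δ ∝ 4a³ + 27b² = 4·9³ + 27·14² = 4·729 + 27·196 ≡ 14 (mod 17). Nonzero ⇒ E is nonsingular.
For each x ∈ F_17, compute rhs = x³ + 9·x + 14 mod 17, then count y ∈ F_17 with y² ≡ rhs.
  x = 0: rhs = 14, matching y values: none (0 points).
  x = 1: rhs = 7, matching y values: none (0 points).
  x = 2: rhs = 6, matching y values: none (0 points).
  x = 3: rhs = 0, matching y values: 0 (1 points).
  x = 4: rhs = 12, matching y values: none (0 points).
  x = 5: rhs = 14, matching y values: none (0 points).
  x = 6: rhs = 12, matching y values: none (0 points).
  x = 7: rhs = 12, matching y values: none (0 points).
  x = 8: rhs = 3, matching y values: none (0 points).
  x = 9: rhs = 8, matching y values: 5, 12 (2 points).
  x = 10: rhs = 16, matching y values: 4, 13 (2 points).
  x = 11: rhs = 16, matching y values: 4, 13 (2 points).
  x = 12: rhs = 14, matching y values: none (0 points).
  x = 13: rhs = 16, matching y values: 4, 13 (2 points).
  x = 14: rhs = 11, matching y values: none (0 points).
  x = 15: rhs = 5, matching y values: none (0 points).
  x = 16: rhs = 4, matching y values: 2, 15 (2 points).
Total affine count: 11.
Full point count |E(F_17)| = 11 + 1 = 12.
Hasse bound: |12 − (17+1)| = |-6| = 6 ≤ 2√17 ≈ 8.2462 ✓.


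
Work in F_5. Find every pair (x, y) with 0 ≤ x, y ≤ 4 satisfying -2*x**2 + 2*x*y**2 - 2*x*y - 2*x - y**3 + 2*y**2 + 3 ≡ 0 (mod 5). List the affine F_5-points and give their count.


Affine F_5-points: {(1, 1), (3, 1)}; count = 2.

For each of the 25 pairs (x, y) ∈ F_5², evaluate f(x, y) mod 5. Record the zeros.
  x = 0: [0↦3, 1↦4, 2↦3, 3↦4, 4↦1]  zeros at y ∈ ∅
  x = 1: [0↦4, 1↦0, 2↦3, 3↦2, 4↦1]  zeros at y ∈ {1}
  x = 2: [0↦1, 1↦2, 2↦4, 3↦1, 4↦2]  zeros at y ∈ ∅
  x = 3: [0↦4, 1↦0, 2↦1, 3↦1, 4↦4]  zeros at y ∈ {1}
  x = 4: [0↦3, 1↦4, 2↦4, 3↦2, 4↦2]  zeros at y ∈ ∅
Collecting zeros: affine points = {(1, 1), (3, 1)}.
Total count |C(F_5)_aff| = 2.


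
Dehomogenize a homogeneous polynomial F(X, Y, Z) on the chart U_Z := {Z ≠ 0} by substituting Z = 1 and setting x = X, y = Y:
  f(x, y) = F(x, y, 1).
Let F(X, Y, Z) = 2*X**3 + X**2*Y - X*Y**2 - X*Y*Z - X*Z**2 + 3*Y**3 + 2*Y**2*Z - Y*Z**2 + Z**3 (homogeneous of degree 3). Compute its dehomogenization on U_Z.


f(x, y) = 2*x**3 + x**2*y - x*y**2 - x*y - x + 3*y**3 + 2*y**2 - y + 1

On U_Z we set Z = 1. Each monomial c·X^i·Y^j·Z^k in F becomes c·x^i·y^j·1^k = c·x^i·y^j.
Substituting Z = 1: F(X, Y, 1) = 2*x**3 + x**2*y - x*y**2 - x*y - x + 3*y**3 + 2*y**2 - y + 1.
Note: deg(f) ≤ deg(F) = 3; strict inequality happens when F is divisible by Z (lost terms).


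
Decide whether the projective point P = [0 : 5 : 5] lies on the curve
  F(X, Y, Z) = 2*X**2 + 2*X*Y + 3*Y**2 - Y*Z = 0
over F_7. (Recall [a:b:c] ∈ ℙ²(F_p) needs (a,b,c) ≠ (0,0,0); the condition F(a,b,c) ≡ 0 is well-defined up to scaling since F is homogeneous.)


F(0,5,5) ≡ 1 (mod 7); P is NOT on the curve.

Evaluate F(0, 5, 5) term-by-term (mod 7).
  2*X**2 ↦ 2·0·1·1 = 0
  2*X*Y ↦ 2·0·5·1 = 0
  3*Y**2 ↦ 3·1·25·1 = 75
  -Y*Z ↦ -1·1·5·5 = -25
Sum: F(0, 5, 5) = (0) + (0) + (75) + (-25) = 50.
Reducing mod 7: 50 ≡ 1 (mod 7).
Since F(a, b, c) ≡ 1 ≠ 0 (mod 7), P does NOT lie on the curve.


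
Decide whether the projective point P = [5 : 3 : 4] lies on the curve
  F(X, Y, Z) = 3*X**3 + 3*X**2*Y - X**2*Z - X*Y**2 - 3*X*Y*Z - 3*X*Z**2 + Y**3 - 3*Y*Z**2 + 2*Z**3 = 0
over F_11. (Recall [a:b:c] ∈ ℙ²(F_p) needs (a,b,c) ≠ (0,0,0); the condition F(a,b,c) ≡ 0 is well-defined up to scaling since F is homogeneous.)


F(5,3,4) ≡ 2 (mod 11); P is NOT on the curve.

Evaluate F(5, 3, 4) term-by-term (mod 11).
  3*X**3 ↦ 3·125·1·1 = 375
  3*X**2*Y ↦ 3·25·3·1 = 225
  -X**2*Z ↦ -1·25·1·4 = -100
  -X*Y**2 ↦ -1·5·9·1 = -45
  -3*X*Y*Z ↦ -3·5·3·4 = -180
  -3*X*Z**2 ↦ -3·5·1·16 = -240
  Y**3 ↦ 1·1·27·1 = 27
  -3*Y*Z**2 ↦ -3·1·3·16 = -144
  2*Z**3 ↦ 2·1·1·64 = 128
Sum: F(5, 3, 4) = (375) + (225) + (-100) + (-45) + (-180) + (-240) + (27) + (-144) + (128) = 46.
Reducing mod 11: 46 ≡ 2 (mod 11).
Since F(a, b, c) ≡ 2 ≠ 0 (mod 11), P does NOT lie on the curve.


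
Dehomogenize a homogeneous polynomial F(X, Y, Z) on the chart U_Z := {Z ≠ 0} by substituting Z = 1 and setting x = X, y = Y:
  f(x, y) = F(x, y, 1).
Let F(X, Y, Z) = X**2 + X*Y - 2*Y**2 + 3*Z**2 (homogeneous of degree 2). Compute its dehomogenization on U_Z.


f(x, y) = x**2 + x*y - 2*y**2 + 3

On U_Z we set Z = 1. Each monomial c·X^i·Y^j·Z^k in F becomes c·x^i·y^j·1^k = c·x^i·y^j.
Substituting Z = 1: F(X, Y, 1) = x**2 + x*y - 2*y**2 + 3.
Note: deg(f) ≤ deg(F) = 2; strict inequality happens when F is divisible by Z (lost terms).


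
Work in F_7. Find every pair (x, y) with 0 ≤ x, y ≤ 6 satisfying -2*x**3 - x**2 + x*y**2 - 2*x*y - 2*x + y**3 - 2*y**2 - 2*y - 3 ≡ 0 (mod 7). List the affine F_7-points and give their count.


Affine F_7-points: {(0, 2), (0, 3), (0, 4), (4, 3), (5, 4), (6, 0), (6, 3)}; count = 7.

For each of the 49 pairs (x, y) ∈ F_7², evaluate f(x, y) mod 7. Record the zeros.
  x = 0: [0↦4, 1↦1, 2↦0, 3↦0, 4↦0, 5↦6, 6↦3]  zeros at y ∈ {2, 3, 4}
  x = 1: [0↦6, 1↦2, 2↦2, 3↦5, 4↦3, 5↦2, 6↦1]  zeros at y ∈ ∅
  x = 2: [0↦1, 1↦3, 2↦4, 3↦3, 4↦6, 5↦5, 6↦6]  zeros at y ∈ ∅
  x = 3: [0↦5, 1↦6, 2↦1, 3↦3, 4↦4, 5↦3, 6↦6]  zeros at y ∈ ∅
  x = 4: [0↦6, 1↦6, 2↦2, 3↦0, 4↦6, 5↦5, 6↦3]  zeros at y ∈ {3}
  x = 5: [0↦6, 1↦5, 2↦2, 3↦3, 4↦0, 5↦6, 6↦6]  zeros at y ∈ {4}
  x = 6: [0↦0, 1↦5, 2↦3, 3↦0, 4↦2, 5↦1, 6↦3]  zeros at y ∈ {0, 3}
Collecting zeros: affine points = {(0, 2), (0, 3), (0, 4), (4, 3), (5, 4), (6, 0), (6, 3)}.
Total count |C(F_7)_aff| = 7.


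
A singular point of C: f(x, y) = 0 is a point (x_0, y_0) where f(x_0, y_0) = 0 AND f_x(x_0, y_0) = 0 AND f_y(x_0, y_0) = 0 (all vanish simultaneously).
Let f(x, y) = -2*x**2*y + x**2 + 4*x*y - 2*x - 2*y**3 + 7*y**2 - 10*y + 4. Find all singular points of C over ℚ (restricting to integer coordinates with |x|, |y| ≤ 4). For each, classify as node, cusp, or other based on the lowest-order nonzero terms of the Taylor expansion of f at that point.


Singular points: {(1, 1)}; classification: node.

Compute partial derivatives:
  f_x = -4*x*y + 2*x + 4*y - 2.
  f_y = -2*x**2 + 4*x - 6*y**2 + 14*y - 10.
Scan x_0 ∈ {−4, ..., 4}. For each x_0, f_y(x_0, y) is a polynomial in y; find its integer roots y ∈ {−4, ..., 4}, then test f_x and f at those candidates.
  x = -4: f_y(-4, y) = -6*y**2 + 14*y - 58; no integer root y with |y| ≤ 4.
  x = -3: f_y(-3, y) = -6*y**2 + 14*y - 40; no integer root y with |y| ≤ 4.
  x = -2: f_y(-2, y) = -6*y**2 + 14*y - 26; no integer root y with |y| ≤ 4.
  x = -1: f_y(-1, y) = -6*y**2 + 14*y - 16; no integer root y with |y| ≤ 4.
  x = 0: f_y(0, y) = -6*y**2 + 14*y - 10; no integer root y with |y| ≤ 4.
  x = 1: f_y(1, y) = -6*y**2 + 14*y - 8; vanishes at y ∈ {1}. (1, 1): f_x = 0, f = 0 — SINGULAR.
  x = 2: f_y(2, y) = -6*y**2 + 14*y - 10; no integer root y with |y| ≤ 4.
  x = 3: f_y(3, y) = -6*y**2 + 14*y - 16; no integer root y with |y| ≤ 4.
  x = 4: f_y(4, y) = -6*y**2 + 14*y - 26; no integer root y with |y| ≤ 4.
Only singular point on the grid: (1, 1).
Classify: substitute x = 1 + u, y = 1 + v and expand: f = -2*u**2*v - u**2 - 2*v**3 + v**2.
No constant or linear terms (consistent with a singular point). Quadratic part: -u**2 + v**2. Cubic part: -2*u**2*v - 2*v**3.
The quadratic part v**2 - u**2 = (v − u)(v + u) splits into two distinct linear factors, so there are two distinct tangent lines y − 1 = ±(x − 1) — this is a node (ordinary double point).
Classification: node.


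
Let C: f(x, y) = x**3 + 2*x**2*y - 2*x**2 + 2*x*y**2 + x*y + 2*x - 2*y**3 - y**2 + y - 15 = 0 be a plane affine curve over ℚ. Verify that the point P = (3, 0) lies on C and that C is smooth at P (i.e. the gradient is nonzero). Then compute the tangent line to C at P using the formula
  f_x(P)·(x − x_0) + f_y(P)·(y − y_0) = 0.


Tangent line at P: 17*x + 22*y - 51 = 0.

Step 1: f(3, 0) = 0, so P lies on C.
Step 2: partial derivatives
  f_x(x, y) = 3*x**2 + 4*x*y - 4*x + 2*y**2 + y + 2, f_y(x, y) = 2*x**2 + 4*x*y + x - 6*y**2 - 2*y + 1.
  f_x(P) = 17, f_y(P) = 22 (gradient nonzero, so P is smooth).
Step 3: tangent line at P: 17·(x − 3) + 22·(y − 0) = 0.
Expanding: 17*x + 22*y - 51 = 0.


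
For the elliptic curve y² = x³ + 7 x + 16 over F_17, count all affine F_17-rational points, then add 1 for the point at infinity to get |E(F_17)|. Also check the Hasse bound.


Affine points = {(0, 4), (0, 13), (2, 2), (2, 15), (3, 8), (3, 9), (6, 6), (6, 11), (7, 0), (9, 3), (9, 14), (10, 7), (10, 10), (11, 8), (11, 9), (12, 3), (12, 14), (13, 3), (13, 14), (14, 6), (14, 11), (16, 5), (16, 12)}; affine count = 23; |E(F_17)| = 24.

Discriminant check: Δ ∝ 4a³ + 27b² = 4·7³ + 27·16² = 4·343 + 27·256 ≡ 5 (mod 17). Nonzero ⇒ E is nonsingular.
For each x ∈ F_17, compute rhs = x³ + 7·x + 16 mod 17, then count y ∈ F_17 with y² ≡ rhs.
  x = 0: rhs = 16, matching y values: 4, 13 (2 points).
  x = 1: rhs = 7, matching y values: none (0 points).
  x = 2: rhs = 4, matching y values: 2, 15 (2 points).
  x = 3: rhs = 13, matching y values: 8, 9 (2 points).
  x = 4: rhs = 6, matching y values: none (0 points).
  x = 5: rhs = 6, matching y values: none (0 points).
  x = 6: rhs = 2, matching y values: 6, 11 (2 points).
  x = 7: rhs = 0, matching y values: 0 (1 points).
  x = 8: rhs = 6, matching y values: none (0 points).
  x = 9: rhs = 9, matching y values: 3, 14 (2 points).
  x = 10: rhs = 15, matching y values: 7, 10 (2 points).
  x = 11: rhs = 13, matching y values: 8, 9 (2 points).
  x = 12: rhs = 9, matching y values: 3, 14 (2 points).
  x = 13: rhs = 9, matching y values: 3, 14 (2 points).
  x = 14: rhs = 2, matching y values: 6, 11 (2 points).
  x = 15: rhs = 11, matching y values: none (0 points).
  x = 16: rhs = 8, matching y values: 5, 12 (2 points).
Total affine count: 23.
Full point count |E(F_17)| = 23 + 1 = 24.
Hasse bound: |24 − (17+1)| = |6| = 6 ≤ 2√17 ≈ 8.2462 ✓.


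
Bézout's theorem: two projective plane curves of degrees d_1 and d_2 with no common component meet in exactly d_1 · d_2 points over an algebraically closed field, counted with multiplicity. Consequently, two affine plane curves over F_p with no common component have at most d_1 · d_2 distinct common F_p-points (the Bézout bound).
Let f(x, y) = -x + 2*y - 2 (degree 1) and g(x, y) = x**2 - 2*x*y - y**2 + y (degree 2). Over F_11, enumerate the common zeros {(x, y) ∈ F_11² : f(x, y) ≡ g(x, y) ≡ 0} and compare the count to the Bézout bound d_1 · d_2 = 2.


Common zeros: {(0, 1), (1, 7)}; count = 2; Bézout bound = 2.

deg(f) = 1, deg(g) = 2, so Bézout bound = 2.
Scan x ∈ F_11. For each x, list the y ∈ F_11 with f(x, y) ≡ 0 and those with g(x, y) ≡ 0 (mod 11); the common zeros in that column are the intersection.
  x = 0: f ≡ 0 at y ∈ {1}; g ≡ 0 at y ∈ {0, 1}; common: {1}.
  x = 1: f ≡ 0 at y ∈ {7}; g ≡ 0 at y ∈ {3, 7}; common: {7}.
  x = 2: f ≡ 0 at y ∈ {2}; g ≡ 0 at y ∈ {1, 7}; common: ∅.
  x = 3: f ≡ 0 at y ∈ {8}; g ≡ 0 at y ∈ ∅; common: ∅.
  x = 4: f ≡ 0 at y ∈ {3}; g ≡ 0 at y ∈ {5, 10}; common: ∅.
  x = 5: f ≡ 0 at y ∈ {9}; g ≡ 0 at y ∈ {3, 10}; common: ∅.
  x = 6: f ≡ 0 at y ∈ {4}; g ≡ 0 at y ∈ {5, 6}; common: ∅.
  x = 7: f ≡ 0 at y ∈ {10}; g ≡ 0 at y ∈ ∅; common: ∅.
  x = 8: f ≡ 0 at y ∈ {5}; g ≡ 0 at y ∈ ∅; common: ∅.
  x = 9: f ≡ 0 at y ∈ {0}; g ≡ 0 at y ∈ ∅; common: ∅.
  x = 10: f ≡ 0 at y ∈ {6}; g ≡ 0 at y ∈ ∅; common: ∅.
Collecting: common zeros = {(0, 1), (1, 7)}, so the count is 2.
Comparison with the Bézout bound: 2 ≤ 2 = deg(f)·deg(g), as expected for curves with no common component (the bound is attained).
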